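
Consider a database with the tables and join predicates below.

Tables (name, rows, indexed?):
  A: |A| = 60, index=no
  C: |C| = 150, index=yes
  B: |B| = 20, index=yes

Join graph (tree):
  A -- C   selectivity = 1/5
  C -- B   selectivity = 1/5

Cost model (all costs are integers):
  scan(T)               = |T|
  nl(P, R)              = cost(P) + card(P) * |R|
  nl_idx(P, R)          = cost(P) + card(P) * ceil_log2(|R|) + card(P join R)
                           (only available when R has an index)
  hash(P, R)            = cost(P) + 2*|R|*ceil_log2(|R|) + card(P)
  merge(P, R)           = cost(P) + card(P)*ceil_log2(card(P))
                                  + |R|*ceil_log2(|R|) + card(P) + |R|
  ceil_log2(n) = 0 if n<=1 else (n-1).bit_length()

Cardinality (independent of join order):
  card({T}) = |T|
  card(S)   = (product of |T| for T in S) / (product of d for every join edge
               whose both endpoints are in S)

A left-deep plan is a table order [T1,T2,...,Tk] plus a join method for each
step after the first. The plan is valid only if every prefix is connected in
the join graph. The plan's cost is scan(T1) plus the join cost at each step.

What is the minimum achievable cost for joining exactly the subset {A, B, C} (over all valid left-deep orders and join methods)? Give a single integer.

1820

Selinger DP over subsets of {A,B,C}:
  {A}: scan cost=60, card=60
  {C}: scan cost=150, card=150
  {B}: scan cost=20, card=20
  {AC}: card=1800; try (A,hash)→1020, (C,merge)→1830, (A,merge)→1920, (C,nl_idx)→2340, (C,hash)→2520, (C,nl)→9060 …(+1); best=1020 via (A,hash)
  {BC}: card=600; try (B,hash)→500, (C,nl_idx)→780, (C,merge)→1490, (B,nl_idx)→1500, (B,merge)→1620, (C,hash)→2440 …(+2); best=500 via (B,hash)
  {ABC}: card=7200; try (A,hash)→1820, (B,hash)→3020, (A,merge)→7520, (B,nl_idx)→17220, (B,merge)→22740, (A,nl)→36500 …(+1); best=1820 via (A,hash)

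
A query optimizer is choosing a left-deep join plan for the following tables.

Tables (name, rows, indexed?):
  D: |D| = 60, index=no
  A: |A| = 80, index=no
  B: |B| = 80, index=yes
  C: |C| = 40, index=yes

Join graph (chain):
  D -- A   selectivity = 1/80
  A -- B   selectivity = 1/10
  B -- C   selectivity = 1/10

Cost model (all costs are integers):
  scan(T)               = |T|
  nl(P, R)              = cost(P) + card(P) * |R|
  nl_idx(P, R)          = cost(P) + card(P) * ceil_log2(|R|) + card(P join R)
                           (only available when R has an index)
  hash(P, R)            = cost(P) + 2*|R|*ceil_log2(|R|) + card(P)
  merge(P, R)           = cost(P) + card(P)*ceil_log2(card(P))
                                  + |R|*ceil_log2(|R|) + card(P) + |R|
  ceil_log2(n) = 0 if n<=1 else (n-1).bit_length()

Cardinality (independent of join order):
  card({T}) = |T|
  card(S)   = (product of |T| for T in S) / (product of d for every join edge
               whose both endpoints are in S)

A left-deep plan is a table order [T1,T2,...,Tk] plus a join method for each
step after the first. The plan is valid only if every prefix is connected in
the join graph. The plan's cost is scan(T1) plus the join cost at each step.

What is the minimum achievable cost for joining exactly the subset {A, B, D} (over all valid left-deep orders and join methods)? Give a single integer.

Selinger DP over subsets of {A,B,D}:
  {D}: scan cost=60, card=60
  {A}: scan cost=80, card=80
  {B}: scan cost=80, card=80
  {AD}: card=60; try (D,hash)→880, (A,merge)→1120, (D,merge)→1140, (A,hash)→1240, (A,nl)→4860, (D,nl)→4880; best=880 via (D,hash)
  {AB}: card=640; try (B,hash)→1280, (B,nl_idx)→1280, (A,hash)→1280, (B,merge)→1360, (A,merge)→1360, (B,nl)→6480 …(+1); best=1280 via (B,hash)
  {ABD}: card=480; try (B,nl_idx)→1780, (B,merge)→1940, (B,hash)→2060, (D,hash)→2640, (B,nl)→5680, (D,merge)→8740 …(+1); best=1780 via (B,nl_idx)

1780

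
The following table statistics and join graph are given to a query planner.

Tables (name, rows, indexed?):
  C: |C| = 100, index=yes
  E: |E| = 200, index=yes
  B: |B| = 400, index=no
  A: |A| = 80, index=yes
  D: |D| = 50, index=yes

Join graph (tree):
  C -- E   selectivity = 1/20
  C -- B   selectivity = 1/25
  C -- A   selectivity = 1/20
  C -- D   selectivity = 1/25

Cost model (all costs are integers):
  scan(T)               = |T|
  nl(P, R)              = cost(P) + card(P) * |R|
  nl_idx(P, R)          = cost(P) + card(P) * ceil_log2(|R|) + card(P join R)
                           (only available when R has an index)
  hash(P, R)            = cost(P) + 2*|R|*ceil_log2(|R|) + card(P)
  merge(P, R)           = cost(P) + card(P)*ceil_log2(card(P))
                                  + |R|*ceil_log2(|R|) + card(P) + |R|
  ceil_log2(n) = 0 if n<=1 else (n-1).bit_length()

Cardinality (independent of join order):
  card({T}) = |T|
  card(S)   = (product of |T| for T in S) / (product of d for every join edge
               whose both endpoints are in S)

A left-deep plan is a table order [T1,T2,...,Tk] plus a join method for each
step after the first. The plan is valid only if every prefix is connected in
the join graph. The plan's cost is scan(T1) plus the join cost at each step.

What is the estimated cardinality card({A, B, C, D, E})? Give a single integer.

128000

Tables in S: A(80), B(400), C(100), D(50), E(200)
Edges inside S: C-E(d=20), C-B(d=25), C-A(d=20), C-D(d=25)
numerator = 80 * 400 * 100 * 50 * 200 = 32000000000
denominator = 20 * 25 * 20 * 25 = 250000
card(S) = 32000000000 / 250000 = 128000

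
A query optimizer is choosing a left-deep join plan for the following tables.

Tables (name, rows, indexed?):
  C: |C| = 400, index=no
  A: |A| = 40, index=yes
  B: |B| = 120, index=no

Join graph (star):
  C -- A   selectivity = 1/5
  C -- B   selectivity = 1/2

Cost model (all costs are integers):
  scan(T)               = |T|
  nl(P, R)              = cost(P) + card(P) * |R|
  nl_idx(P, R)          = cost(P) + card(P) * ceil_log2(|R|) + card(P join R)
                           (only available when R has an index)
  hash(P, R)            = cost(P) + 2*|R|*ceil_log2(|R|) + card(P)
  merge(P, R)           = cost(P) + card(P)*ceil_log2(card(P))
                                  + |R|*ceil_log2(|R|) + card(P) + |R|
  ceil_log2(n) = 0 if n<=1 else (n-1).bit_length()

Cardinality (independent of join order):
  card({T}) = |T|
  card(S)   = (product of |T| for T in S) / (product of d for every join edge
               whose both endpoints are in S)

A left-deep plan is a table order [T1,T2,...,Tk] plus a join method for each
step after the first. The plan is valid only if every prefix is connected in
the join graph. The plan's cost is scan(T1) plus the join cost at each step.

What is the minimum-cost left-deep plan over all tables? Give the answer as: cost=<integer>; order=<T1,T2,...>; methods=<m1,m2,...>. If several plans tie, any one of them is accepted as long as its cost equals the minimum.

Selinger DP (subsets sized 1..n):
  {C}: scan cost=400, card=400
  {A}: scan cost=40, card=40
  {B}: scan cost=120, card=120
  {AC}: card=3200; try (A,hash)→1280, (C,merge)→4320, (A,merge)→4680, (A,nl_idx)→6000, (C,hash)→7280, (C,nl)→16040 …(+1); best=1280 via (A,hash)
  {BC}: card=24000; try (B,hash)→2480, (C,merge)→5080, (B,merge)→5360, (C,hash)→7440, (C,nl)→48120, (B,nl)→48400; best=2480 via (B,hash)
  {ABC}: card=192000; try (B,hash)→6160, (A,hash)→26960, (B,merge)→43840, (A,nl_idx)→338480, (B,nl)→385280, (A,merge)→386760 …(+1); best=6160 via (B,hash)

cost=6160; order=C,A,B; methods=hash,hash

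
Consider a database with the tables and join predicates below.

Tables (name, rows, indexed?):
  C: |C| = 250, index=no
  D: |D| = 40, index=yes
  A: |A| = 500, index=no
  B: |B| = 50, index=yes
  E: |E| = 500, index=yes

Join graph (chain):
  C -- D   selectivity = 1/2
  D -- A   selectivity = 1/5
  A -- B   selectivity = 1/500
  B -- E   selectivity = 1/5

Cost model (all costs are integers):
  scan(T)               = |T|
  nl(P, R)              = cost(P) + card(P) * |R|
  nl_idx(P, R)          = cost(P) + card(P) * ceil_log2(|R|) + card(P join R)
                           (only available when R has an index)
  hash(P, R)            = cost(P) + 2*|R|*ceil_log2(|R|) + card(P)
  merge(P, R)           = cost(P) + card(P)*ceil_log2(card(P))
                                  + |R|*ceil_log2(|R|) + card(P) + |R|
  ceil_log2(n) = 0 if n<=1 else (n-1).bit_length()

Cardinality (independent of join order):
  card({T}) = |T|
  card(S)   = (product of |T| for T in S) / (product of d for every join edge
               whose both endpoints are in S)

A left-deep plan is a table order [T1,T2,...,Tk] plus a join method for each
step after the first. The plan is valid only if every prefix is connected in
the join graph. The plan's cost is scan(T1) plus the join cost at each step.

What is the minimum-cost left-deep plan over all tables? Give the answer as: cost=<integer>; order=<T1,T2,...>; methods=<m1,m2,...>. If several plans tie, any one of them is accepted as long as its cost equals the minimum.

Selinger DP (subsets sized 1..n):
  {C}: scan cost=250, card=250
  {D}: scan cost=40, card=40
  {A}: scan cost=500, card=500
  {B}: scan cost=50, card=50
  {E}: scan cost=500, card=500
  {CD}: card=5000; try (D,hash)→980, (C,merge)→2570, (D,merge)→2780, (C,hash)→4080, (D,nl_idx)→6750, (C,nl)→10040 …(+1); best=980 via (D,hash)
  {AD}: card=4000; try (D,hash)→1480, (A,merge)→5320, (D,merge)→5780, (D,nl_idx)→7500, (A,hash)→9080, (A,nl)→20040 …(+1); best=1480 via (D,hash)
  {AB}: card=50; try (B,hash)→1600, (B,nl_idx)→3550, (A,merge)→5400, (B,merge)→5850, (A,hash)→9100, (A,nl)→25050 …(+1); best=1600 via (B,hash)
  {BE}: card=5000; try (B,hash)→1600, (E,merge)→5400, (E,nl_idx)→5500, (B,merge)→5850, (B,nl_idx)→8500, (E,hash)→9100 …(+2); best=1600 via (B,hash)
  {ACD}: card=500000; try (C,hash)→9480, (A,hash)→14980, (C,merge)→55730, (A,merge)→75980, (C,nl)→1001480, (A,nl)→2500980; best=9480 via (C,hash)
  {ABD}: card=400; try (D,hash)→2130, (D,merge)→2230, (D,nl_idx)→2300, (D,nl)→3600, (B,hash)→6080, (B,nl_idx)→25880 …(+2); best=2130 via (D,hash)
  {ABE}: card=5000; try (E,merge)→6950, (E,nl_idx)→7050, (E,hash)→10650, (A,hash)→15600, (E,nl)→26600, (A,merge)→76600 …(+1); best=6950 via (E,merge)
  {ABCD}: card=50000; try (C,hash)→6530, (C,merge)→8380, (C,nl)→102130, (B,hash)→510080, (B,nl_idx)→3059480, (B,merge)→10009830 …(+1); best=6530 via (C,hash)
  {ABDE}: card=40000; try (E,merge)→11130, (E,hash)→11530, (D,hash)→12430, (E,nl_idx)→45730, (D,nl_idx)→76950, (D,merge)→77230 …(+2); best=11130 via (E,merge)
  {ABCDE}: card=5000000; try (C,hash)→55130, (E,hash)→65530, (C,merge)→693380, (E,merge)→861530, (E,nl_idx)→5456530, (C,nl)→10011130 …(+1); best=55130 via (C,hash)

cost=55130; order=A,B,D,E,C; methods=hash,hash,merge,hash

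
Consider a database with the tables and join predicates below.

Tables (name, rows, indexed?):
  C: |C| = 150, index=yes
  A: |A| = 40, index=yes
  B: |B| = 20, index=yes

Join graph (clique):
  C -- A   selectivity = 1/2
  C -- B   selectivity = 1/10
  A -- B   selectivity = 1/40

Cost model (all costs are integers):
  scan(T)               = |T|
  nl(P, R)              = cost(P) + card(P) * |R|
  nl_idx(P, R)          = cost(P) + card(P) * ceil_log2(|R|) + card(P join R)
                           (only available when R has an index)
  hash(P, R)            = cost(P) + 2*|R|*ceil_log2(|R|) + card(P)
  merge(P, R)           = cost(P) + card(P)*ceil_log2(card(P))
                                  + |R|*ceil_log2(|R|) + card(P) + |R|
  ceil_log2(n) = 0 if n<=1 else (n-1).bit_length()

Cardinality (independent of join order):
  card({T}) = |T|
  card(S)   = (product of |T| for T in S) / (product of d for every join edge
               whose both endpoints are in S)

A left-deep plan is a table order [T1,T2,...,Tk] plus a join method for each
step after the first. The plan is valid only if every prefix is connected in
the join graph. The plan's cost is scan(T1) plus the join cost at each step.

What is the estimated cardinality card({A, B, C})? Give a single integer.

Tables in S: A(40), B(20), C(150)
Edges inside S: C-A(d=2), C-B(d=10), A-B(d=40)
numerator = 40 * 20 * 150 = 120000
denominator = 2 * 10 * 40 = 800
card(S) = 120000 / 800 = 150

150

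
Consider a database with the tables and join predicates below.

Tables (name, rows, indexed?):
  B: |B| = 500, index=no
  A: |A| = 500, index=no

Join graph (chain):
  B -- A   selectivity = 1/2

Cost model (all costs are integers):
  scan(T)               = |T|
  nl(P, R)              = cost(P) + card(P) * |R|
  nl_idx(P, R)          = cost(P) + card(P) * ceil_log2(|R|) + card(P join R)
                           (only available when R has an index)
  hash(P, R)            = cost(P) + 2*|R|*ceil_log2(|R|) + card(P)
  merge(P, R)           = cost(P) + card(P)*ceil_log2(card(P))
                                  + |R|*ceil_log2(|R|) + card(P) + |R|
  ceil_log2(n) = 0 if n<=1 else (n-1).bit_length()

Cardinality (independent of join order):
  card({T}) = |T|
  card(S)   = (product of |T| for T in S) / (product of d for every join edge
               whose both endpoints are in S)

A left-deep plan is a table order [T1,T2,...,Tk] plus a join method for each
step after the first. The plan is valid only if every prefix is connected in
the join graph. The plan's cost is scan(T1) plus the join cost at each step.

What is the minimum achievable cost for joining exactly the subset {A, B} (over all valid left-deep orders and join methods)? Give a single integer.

Selinger DP over subsets of {A,B}:
  {B}: scan cost=500, card=500
  {A}: scan cost=500, card=500
  {AB}: card=125000; try (B,hash)→10000, (A,hash)→10000, (B,merge)→10500, (A,merge)→10500, (B,nl)→250500, (A,nl)→250500; best=10000 via (B,hash)

10000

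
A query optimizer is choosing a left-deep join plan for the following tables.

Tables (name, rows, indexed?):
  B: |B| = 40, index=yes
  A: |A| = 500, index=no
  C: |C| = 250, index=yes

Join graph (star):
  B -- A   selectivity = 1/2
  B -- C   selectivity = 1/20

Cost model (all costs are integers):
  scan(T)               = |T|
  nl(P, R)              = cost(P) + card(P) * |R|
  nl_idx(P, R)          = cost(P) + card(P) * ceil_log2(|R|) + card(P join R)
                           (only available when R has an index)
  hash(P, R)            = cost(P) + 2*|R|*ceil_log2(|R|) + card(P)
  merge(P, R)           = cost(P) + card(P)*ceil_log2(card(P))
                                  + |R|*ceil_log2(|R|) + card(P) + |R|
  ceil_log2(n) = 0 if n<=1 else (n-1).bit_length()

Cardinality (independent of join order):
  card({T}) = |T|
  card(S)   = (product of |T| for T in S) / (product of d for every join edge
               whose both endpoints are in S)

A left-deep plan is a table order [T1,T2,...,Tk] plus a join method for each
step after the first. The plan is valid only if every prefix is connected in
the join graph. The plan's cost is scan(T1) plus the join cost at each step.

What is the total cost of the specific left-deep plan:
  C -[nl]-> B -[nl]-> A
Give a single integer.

260250

step 1: scan C: cost=250, card=250
step 2: join B via nl
    card(P join B) = 250*40/(20) = 500
    cost = 250 + 250*40 = 10250
step 3: join A via nl
    card(P join A) = 500*500/(2) = 125000
    cost = 10250 + 500*500 = 260250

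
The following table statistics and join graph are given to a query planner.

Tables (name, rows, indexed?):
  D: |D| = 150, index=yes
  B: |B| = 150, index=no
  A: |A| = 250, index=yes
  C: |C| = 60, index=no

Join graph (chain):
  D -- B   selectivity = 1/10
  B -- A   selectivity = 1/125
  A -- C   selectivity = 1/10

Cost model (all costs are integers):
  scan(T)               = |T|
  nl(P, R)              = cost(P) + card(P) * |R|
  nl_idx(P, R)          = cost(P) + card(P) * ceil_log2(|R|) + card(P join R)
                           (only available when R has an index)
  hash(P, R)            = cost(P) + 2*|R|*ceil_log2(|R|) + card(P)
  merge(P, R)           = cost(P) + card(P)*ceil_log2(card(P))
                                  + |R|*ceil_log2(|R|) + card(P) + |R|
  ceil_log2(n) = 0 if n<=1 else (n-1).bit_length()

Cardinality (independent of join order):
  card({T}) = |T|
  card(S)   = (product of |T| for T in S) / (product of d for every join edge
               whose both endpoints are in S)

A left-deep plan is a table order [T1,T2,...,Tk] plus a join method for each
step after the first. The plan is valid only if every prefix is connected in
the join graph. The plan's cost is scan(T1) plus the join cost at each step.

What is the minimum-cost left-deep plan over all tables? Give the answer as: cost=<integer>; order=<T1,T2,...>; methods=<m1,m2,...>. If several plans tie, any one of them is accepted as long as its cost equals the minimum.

cost=6870; order=B,A,C,D; methods=nl_idx,hash,hash

Selinger DP (subsets sized 1..n):
  {D}: scan cost=150, card=150
  {B}: scan cost=150, card=150
  {A}: scan cost=250, card=250
  {C}: scan cost=60, card=60
  {BD}: card=2250; try (D,hash)→2700, (B,hash)→2700, (D,merge)→2850, (B,merge)→2850, (D,nl_idx)→3600, (D,nl)→22650 …(+1); best=2700 via (D,hash)
  {AB}: card=300; try (A,nl_idx)→1650, (B,hash)→2900, (A,merge)→3750, (B,merge)→3850, (A,hash)→4300, (A,nl)→37650 …(+1); best=1650 via (A,nl_idx)
  {AC}: card=1500; try (C,hash)→1220, (A,nl_idx)→2040, (A,merge)→2730, (C,merge)→2920, (A,hash)→4120, (A,nl)→15060 …(+1); best=1220 via (C,hash)
  {ABD}: card=4500; try (D,hash)→4350, (D,merge)→6000, (D,nl_idx)→8550, (A,hash)→8950, (A,nl_idx)→25200, (A,merge)→34200 …(+2); best=4350 via (D,hash)
  {ABC}: card=1800; try (C,hash)→2670, (C,merge)→5070, (B,hash)→5120, (C,nl)→19650, (B,merge)→20570, (B,nl)→226220; best=2670 via (C,hash)
  {ABCD}: card=27000; try (D,hash)→6870, (C,hash)→9570, (D,merge)→25620, (D,nl_idx)→44070, (C,merge)→67770, (D,nl)→272670 …(+1); best=6870 via (D,hash)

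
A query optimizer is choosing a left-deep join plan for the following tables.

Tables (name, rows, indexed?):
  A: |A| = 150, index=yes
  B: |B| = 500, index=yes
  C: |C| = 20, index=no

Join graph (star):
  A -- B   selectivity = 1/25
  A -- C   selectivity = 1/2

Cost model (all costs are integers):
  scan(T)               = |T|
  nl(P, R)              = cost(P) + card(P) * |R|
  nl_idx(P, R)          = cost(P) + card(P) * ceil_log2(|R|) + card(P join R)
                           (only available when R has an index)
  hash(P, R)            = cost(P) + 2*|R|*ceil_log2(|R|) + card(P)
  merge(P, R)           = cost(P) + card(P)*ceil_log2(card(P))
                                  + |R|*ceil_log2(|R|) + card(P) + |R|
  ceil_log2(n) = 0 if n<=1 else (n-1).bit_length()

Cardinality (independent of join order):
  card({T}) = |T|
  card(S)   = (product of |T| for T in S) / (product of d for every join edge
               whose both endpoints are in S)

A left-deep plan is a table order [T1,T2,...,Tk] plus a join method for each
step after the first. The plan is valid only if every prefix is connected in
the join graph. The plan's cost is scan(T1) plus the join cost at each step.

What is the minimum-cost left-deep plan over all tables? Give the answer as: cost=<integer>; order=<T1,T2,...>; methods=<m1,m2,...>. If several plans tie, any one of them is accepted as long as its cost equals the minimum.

cost=6600; order=B,A,C; methods=hash,hash

Selinger DP (subsets sized 1..n):
  {A}: scan cost=150, card=150
  {B}: scan cost=500, card=500
  {C}: scan cost=20, card=20
  {AB}: card=3000; try (A,hash)→3400, (B,nl_idx)→4500, (B,merge)→6500, (A,merge)→6850, (A,nl_idx)→7500, (B,hash)→9300 …(+2); best=3400 via (A,hash)
  {AC}: card=1500; try (C,hash)→500, (A,merge)→1490, (C,merge)→1620, (A,nl_idx)→1680, (A,hash)→2440, (A,nl)→3020 …(+1); best=500 via (C,hash)
  {ABC}: card=30000; try (C,hash)→6600, (B,hash)→11000, (B,merge)→23500, (C,merge)→42520, (B,nl_idx)→44000, (C,nl)→63400 …(+1); best=6600 via (C,hash)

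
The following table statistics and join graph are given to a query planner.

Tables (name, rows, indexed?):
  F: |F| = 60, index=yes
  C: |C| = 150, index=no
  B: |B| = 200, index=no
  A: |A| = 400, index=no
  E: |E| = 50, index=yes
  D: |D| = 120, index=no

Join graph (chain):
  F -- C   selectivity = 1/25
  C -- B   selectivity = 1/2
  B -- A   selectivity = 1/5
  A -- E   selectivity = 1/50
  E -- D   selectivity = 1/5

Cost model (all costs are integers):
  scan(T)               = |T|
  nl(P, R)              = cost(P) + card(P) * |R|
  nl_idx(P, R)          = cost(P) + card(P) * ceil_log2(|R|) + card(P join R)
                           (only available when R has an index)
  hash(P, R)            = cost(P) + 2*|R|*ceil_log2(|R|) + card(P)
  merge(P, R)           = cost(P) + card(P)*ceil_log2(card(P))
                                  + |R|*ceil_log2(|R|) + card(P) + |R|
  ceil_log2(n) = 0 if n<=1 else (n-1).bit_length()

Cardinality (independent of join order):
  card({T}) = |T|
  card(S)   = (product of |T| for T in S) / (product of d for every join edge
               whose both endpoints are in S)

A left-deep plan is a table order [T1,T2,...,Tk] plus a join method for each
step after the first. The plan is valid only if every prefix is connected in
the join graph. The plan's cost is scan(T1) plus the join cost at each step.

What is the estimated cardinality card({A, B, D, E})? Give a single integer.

Tables in S: A(400), B(200), D(120), E(50)
Edges inside S: B-A(d=5), A-E(d=50), E-D(d=5)
numerator = 400 * 200 * 120 * 50 = 480000000
denominator = 5 * 50 * 5 = 1250
card(S) = 480000000 / 1250 = 384000

384000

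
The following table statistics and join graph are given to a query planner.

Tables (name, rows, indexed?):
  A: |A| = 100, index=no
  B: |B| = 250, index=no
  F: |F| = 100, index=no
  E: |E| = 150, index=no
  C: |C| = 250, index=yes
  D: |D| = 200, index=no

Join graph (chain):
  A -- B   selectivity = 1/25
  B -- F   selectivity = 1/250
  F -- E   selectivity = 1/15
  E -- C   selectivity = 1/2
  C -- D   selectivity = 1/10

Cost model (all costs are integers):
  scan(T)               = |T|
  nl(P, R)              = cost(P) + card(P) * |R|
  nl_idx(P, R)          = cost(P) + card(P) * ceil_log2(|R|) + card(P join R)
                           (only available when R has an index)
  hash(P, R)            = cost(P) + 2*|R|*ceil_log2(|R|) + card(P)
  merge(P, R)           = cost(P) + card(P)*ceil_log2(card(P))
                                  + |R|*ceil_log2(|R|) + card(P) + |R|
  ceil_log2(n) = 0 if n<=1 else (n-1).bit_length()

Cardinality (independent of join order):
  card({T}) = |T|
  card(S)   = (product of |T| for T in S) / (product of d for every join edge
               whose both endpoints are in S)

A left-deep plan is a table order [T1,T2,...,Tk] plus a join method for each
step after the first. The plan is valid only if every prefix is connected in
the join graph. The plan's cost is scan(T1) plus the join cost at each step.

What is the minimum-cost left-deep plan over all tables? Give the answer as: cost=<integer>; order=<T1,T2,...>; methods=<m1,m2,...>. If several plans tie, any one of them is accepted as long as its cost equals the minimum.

cost=517400; order=B,F,A,E,C,D; methods=hash,hash,hash,hash,hash

Selinger DP (subsets sized 1..n):
  {A}: scan cost=100, card=100
  {B}: scan cost=250, card=250
  {F}: scan cost=100, card=100
  {E}: scan cost=150, card=150
  {C}: scan cost=250, card=250
  {D}: scan cost=200, card=200
  {AB}: card=1000; try (A,hash)→1900, (B,merge)→3150, (A,merge)→3300, (B,hash)→4200, (B,nl)→25100, (A,nl)→25250; best=1900 via (A,hash)
  {BF}: card=100; try (F,hash)→1900, (B,merge)→3150, (F,merge)→3300, (B,hash)→4200, (B,nl)→25100, (F,nl)→25250; best=1900 via (F,hash)
  {EF}: card=1000; try (F,hash)→1700, (E,merge)→2250, (F,merge)→2300, (E,hash)→2600, (E,nl)→15100, (F,nl)→15150; best=1700 via (F,hash)
  {CE}: card=18750; try (E,hash)→2900, (C,merge)→3750, (E,merge)→3850, (C,hash)→4300, (C,nl_idx)→20100, (C,nl)→37650 …(+1); best=2900 via (E,hash)
  {CD}: card=5000; try (D,hash)→3700, (C,merge)→4250, (D,merge)→4300, (C,hash)→4400, (C,nl_idx)→6800, (C,nl)→50200 …(+1); best=3700 via (D,hash)
  {ABF}: card=400; try (A,hash)→3400, (A,merge)→3500, (F,hash)→4300, (A,nl)→11900, (F,merge)→13700, (F,nl)→101900; best=3400 via (A,hash)
  {BEF}: card=1000; try (E,merge)→4050, (E,hash)→4400, (B,hash)→6700, (B,merge)→14950, (E,nl)→16900, (B,nl)→251700; best=4050 via (E,merge)
  {CEF}: card=125000; try (C,hash)→6700, (C,merge)→14950, (F,hash)→23050, (C,nl_idx)→134700, (C,nl)→251700, (F,merge)→303700 …(+1); best=6700 via (C,hash)
  {CDE}: card=375000; try (E,hash)→11100, (D,hash)→24850, (E,merge)→75050, (D,merge)→304700, (E,nl)→753700, (D,nl)→3752900; best=11100 via (E,hash)
  {ABEF}: card=4000; try (E,hash)→6200, (A,hash)→6450, (E,merge)→8750, (A,merge)→15850, (E,nl)→63400, (A,nl)→104050; best=6200 via (E,hash)
  {BCEF}: card=125000; try (C,hash)→9050, (C,merge)→17300, (B,hash)→135700, (C,nl_idx)→137050, (C,nl)→254050, (B,merge)→2258950 …(+1); best=9050 via (C,hash)
  {CDEF}: card=2500000; try (D,hash)→134900, (F,hash)→387500, (D,merge)→2258500, (F,merge)→7511900, (D,nl)→25006700, (F,nl)→37511100; best=134900 via (D,hash)
  {ABCEF}: card=500000; try (C,hash)→14200, (C,merge)→60450, (A,hash)→135450, (C,nl_idx)→538200, (C,nl)→1006200, (A,merge)→2259850 …(+1); best=14200 via (C,hash)
  {BCDEF}: card=2500000; try (D,hash)→137250, (D,merge)→2260850, (B,hash)→2638900, (D,nl)→25009050, (B,merge)→57637150, (B,nl)→625134900; best=137250 via (D,hash)
  {ABCDEF}: card=10000000; try (D,hash)→517400, (A,hash)→2638650, (D,merge)→10016000, (A,merge)→57638050, (D,nl)→100014200, (A,nl)→250137250; best=517400 via (D,hash)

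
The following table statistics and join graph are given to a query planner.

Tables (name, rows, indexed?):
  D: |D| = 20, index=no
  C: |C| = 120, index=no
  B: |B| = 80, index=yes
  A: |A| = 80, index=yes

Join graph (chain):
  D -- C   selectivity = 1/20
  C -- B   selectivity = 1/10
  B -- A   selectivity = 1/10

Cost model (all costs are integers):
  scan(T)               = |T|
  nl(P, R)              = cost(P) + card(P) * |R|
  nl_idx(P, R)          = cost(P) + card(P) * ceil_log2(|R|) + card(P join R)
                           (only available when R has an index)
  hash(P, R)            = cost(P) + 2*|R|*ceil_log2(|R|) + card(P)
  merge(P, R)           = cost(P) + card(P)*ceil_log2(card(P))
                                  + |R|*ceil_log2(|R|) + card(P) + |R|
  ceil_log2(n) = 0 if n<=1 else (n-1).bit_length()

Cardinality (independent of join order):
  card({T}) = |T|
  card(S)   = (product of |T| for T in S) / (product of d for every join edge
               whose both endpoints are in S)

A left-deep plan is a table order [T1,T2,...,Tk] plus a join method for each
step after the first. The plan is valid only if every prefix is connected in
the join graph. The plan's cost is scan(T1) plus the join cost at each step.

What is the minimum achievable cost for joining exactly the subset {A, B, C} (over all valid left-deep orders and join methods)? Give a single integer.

3440

Selinger DP over subsets of {A,B,C}:
  {C}: scan cost=120, card=120
  {B}: scan cost=80, card=80
  {A}: scan cost=80, card=80
  {BC}: card=960; try (B,hash)→1360, (C,merge)→1680, (B,merge)→1720, (C,hash)→1840, (B,nl_idx)→1920, (C,nl)→9680 …(+1); best=1360 via (B,hash)
  {AB}: card=640; try (B,hash)→1280, (B,nl_idx)→1280, (A,hash)→1280, (A,nl_idx)→1280, (B,merge)→1360, (A,merge)→1360 …(+2); best=1280 via (B,hash)
  {ABC}: card=7680; try (A,hash)→3440, (C,hash)→3600, (C,merge)→9280, (A,merge)→12560, (A,nl_idx)→15760, (C,nl)→78080 …(+1); best=3440 via (A,hash)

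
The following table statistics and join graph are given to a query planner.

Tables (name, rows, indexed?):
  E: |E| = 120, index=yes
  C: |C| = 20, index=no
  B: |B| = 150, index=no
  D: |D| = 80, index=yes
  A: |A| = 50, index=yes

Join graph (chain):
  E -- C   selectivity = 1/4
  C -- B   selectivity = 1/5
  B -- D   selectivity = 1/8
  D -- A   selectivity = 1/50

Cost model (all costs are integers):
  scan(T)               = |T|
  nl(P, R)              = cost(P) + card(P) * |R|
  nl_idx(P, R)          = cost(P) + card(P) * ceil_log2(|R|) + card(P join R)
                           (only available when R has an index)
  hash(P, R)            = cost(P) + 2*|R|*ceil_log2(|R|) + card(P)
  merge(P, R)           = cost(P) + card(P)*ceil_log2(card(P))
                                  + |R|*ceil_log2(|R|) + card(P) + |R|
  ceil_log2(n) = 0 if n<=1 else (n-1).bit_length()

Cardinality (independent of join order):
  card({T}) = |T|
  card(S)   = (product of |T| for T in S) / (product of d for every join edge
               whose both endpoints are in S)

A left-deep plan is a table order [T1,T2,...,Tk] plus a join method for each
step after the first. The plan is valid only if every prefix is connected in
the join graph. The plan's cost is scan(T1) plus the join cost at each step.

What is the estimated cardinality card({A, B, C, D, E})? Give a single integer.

180000

Tables in S: A(50), B(150), C(20), D(80), E(120)
Edges inside S: E-C(d=4), C-B(d=5), B-D(d=8), D-A(d=50)
numerator = 50 * 150 * 20 * 80 * 120 = 1440000000
denominator = 4 * 5 * 8 * 50 = 8000
card(S) = 1440000000 / 8000 = 180000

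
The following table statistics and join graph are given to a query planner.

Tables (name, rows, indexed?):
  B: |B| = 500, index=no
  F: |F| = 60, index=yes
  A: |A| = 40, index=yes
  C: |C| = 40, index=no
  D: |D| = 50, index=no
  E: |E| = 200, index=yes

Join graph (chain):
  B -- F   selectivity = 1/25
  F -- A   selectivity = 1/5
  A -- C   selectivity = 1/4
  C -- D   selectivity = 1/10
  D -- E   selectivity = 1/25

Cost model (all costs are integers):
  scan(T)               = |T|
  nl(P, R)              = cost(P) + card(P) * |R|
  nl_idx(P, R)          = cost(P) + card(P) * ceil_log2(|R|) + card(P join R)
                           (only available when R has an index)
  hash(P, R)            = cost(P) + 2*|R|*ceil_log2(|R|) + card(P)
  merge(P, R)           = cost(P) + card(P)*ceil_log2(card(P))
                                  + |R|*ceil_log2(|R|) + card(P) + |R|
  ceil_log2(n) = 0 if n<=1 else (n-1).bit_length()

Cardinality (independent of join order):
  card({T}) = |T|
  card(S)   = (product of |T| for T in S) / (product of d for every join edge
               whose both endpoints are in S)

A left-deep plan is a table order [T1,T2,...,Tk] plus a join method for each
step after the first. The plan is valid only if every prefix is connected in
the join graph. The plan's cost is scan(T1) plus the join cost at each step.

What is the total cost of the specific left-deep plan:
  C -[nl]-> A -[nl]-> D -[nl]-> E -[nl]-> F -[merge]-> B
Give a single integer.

step 1: scan C: cost=40, card=40
step 2: join A via nl
    card(P join A) = 40*40/(4) = 400
    cost = 40 + 40*40 = 1640
step 3: join D via nl
    card(P join D) = 400*50/(10) = 2000
    cost = 1640 + 400*50 = 21640
step 4: join E via nl
    card(P join E) = 2000*200/(25) = 16000
    cost = 21640 + 2000*200 = 421640
step 5: join F via nl
    card(P join F) = 16000*60/(5) = 192000
    cost = 421640 + 16000*60 = 1381640
step 6: join B via merge
    card(P join B) = 192000*500/(25) = 3840000
    cost = 1381640 + 192000*18 + 500*9 + 192000 + 500 = 5034640

5034640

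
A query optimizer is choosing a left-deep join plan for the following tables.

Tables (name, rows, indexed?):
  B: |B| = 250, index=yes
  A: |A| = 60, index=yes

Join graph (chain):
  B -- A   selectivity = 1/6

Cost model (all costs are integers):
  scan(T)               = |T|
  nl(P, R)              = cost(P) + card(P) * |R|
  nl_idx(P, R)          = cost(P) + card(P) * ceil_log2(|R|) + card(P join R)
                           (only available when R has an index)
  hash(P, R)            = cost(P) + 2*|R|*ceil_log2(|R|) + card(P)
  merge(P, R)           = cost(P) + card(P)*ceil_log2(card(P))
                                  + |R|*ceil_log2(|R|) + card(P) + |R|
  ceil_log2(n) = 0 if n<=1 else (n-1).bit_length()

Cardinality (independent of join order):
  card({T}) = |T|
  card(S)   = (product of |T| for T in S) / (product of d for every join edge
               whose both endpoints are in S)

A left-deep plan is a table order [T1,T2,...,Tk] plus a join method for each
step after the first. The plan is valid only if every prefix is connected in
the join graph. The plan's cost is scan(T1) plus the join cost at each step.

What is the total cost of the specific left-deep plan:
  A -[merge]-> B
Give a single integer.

step 1: scan A: cost=60, card=60
step 2: join B via merge
    card(P join B) = 60*250/(6) = 2500
    cost = 60 + 60*6 + 250*8 + 60 + 250 = 2730

2730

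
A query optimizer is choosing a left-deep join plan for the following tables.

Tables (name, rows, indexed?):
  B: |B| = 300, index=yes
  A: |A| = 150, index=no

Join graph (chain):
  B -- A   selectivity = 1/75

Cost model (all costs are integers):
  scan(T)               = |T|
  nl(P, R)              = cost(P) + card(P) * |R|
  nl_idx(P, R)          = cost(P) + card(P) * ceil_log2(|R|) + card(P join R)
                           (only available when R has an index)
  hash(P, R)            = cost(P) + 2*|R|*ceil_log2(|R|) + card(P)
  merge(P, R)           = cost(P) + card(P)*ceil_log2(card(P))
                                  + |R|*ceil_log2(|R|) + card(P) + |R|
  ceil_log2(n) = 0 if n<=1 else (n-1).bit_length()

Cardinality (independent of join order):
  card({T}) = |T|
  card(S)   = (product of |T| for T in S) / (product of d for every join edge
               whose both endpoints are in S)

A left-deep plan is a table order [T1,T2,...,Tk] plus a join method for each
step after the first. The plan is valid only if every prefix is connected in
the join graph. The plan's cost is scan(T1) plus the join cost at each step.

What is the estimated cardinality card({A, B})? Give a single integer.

600

Tables in S: A(150), B(300)
Edges inside S: B-A(d=75)
numerator = 150 * 300 = 45000
denominator = 75 = 75
card(S) = 45000 / 75 = 600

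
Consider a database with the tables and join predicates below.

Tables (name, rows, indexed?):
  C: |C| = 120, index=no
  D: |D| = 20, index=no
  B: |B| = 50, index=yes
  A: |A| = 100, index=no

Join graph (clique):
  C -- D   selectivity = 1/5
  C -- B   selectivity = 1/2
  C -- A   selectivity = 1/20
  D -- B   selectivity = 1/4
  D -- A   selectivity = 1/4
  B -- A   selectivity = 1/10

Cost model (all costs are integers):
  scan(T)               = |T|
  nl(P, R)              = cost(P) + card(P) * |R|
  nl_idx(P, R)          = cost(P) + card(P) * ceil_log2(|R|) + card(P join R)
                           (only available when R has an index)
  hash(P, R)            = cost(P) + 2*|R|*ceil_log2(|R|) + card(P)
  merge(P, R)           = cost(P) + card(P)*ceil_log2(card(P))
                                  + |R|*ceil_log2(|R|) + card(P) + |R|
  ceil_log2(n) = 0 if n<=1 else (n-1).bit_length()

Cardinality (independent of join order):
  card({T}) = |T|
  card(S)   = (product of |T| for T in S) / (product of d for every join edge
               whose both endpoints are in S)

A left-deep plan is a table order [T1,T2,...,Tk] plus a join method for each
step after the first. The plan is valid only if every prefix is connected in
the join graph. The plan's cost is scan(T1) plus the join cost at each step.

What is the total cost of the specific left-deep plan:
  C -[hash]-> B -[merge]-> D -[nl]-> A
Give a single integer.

339960

step 1: scan C: cost=120, card=120
step 2: join B via hash
    card(P join B) = 120*50/(2) = 3000
    cost = 120 + 2*50*6 + 120 = 840
step 3: join D via merge
    card(P join D) = 3000*20/(5*4) = 3000
    cost = 840 + 3000*12 + 20*5 + 3000 + 20 = 39960
step 4: join A via nl
    card(P join A) = 3000*100/(20*4*10) = 375
    cost = 39960 + 3000*100 = 339960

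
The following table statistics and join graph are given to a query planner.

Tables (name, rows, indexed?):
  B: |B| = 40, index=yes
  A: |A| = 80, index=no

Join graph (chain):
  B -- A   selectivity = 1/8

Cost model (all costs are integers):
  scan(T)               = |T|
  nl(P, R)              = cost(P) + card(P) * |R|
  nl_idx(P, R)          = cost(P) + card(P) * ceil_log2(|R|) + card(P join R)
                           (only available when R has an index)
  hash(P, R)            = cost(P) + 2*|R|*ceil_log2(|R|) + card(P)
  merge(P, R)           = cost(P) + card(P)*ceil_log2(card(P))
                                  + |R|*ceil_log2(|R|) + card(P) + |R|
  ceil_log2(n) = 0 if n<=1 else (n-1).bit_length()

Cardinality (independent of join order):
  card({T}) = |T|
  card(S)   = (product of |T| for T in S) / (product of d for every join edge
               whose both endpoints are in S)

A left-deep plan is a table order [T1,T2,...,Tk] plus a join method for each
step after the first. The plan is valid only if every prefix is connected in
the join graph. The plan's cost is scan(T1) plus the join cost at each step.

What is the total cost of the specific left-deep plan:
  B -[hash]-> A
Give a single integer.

1200

step 1: scan B: cost=40, card=40
step 2: join A via hash
    card(P join A) = 40*80/(8) = 400
    cost = 40 + 2*80*7 + 40 = 1200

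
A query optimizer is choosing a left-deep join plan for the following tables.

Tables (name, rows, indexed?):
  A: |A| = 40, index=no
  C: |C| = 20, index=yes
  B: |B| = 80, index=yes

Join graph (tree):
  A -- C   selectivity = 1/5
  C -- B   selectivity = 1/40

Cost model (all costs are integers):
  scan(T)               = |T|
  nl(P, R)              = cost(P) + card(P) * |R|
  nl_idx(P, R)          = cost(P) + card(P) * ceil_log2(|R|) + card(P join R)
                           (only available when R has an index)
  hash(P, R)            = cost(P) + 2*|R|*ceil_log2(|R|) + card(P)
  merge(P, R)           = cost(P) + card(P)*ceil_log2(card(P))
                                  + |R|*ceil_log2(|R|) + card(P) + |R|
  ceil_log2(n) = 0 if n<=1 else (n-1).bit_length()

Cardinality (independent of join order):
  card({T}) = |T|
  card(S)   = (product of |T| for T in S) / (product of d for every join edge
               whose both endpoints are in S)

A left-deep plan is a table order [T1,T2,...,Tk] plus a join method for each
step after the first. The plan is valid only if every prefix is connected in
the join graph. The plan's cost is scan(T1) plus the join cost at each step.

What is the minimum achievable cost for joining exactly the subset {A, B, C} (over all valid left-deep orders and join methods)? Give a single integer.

Selinger DP over subsets of {A,B,C}:
  {A}: scan cost=40, card=40
  {C}: scan cost=20, card=20
  {B}: scan cost=80, card=80
  {AC}: card=160; try (C,hash)→280, (C,nl_idx)→400, (A,merge)→420, (C,merge)→440, (A,hash)→520, (A,nl)→820 …(+1); best=280 via (C,hash)
  {BC}: card=40; try (B,nl_idx)→200, (C,hash)→360, (C,nl_idx)→520, (B,merge)→780, (C,merge)→840, (B,hash)→1160 …(+2); best=200 via (B,nl_idx)
  {ABC}: card=320; try (A,hash)→720, (A,merge)→760, (B,hash)→1560, (B,nl_idx)→1720, (A,nl)→1800, (B,merge)→2360 …(+1); best=720 via (A,hash)

720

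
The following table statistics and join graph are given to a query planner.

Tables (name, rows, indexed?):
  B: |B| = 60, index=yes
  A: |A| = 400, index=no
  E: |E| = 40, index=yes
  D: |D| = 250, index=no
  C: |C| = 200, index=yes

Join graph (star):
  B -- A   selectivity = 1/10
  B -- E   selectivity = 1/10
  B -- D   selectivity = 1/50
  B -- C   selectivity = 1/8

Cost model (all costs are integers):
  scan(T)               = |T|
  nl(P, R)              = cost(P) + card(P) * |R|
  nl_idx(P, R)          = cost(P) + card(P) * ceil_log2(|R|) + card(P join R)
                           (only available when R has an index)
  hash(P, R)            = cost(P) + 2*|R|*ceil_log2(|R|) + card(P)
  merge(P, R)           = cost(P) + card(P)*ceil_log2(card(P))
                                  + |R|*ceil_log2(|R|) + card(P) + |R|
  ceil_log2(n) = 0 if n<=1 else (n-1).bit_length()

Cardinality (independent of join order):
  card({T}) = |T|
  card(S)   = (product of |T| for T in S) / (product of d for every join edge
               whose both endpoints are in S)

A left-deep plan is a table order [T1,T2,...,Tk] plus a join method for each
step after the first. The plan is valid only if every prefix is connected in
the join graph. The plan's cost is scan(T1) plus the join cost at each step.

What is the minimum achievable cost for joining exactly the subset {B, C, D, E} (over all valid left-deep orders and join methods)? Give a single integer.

6400

Selinger DP over subsets of {B,C,D,E}:
  {B}: scan cost=60, card=60
  {E}: scan cost=40, card=40
  {D}: scan cost=250, card=250
  {C}: scan cost=200, card=200
  {BE}: card=240; try (B,nl_idx)→520, (E,hash)→600, (E,nl_idx)→660, (B,merge)→740, (E,merge)→760, (B,hash)→800 …(+2); best=520 via (B,nl_idx)
  {BD}: card=300; try (B,hash)→1220, (B,nl_idx)→2050, (D,merge)→2730, (B,merge)→2920, (D,hash)→4120, (D,nl)→15060 …(+1); best=1220 via (B,hash)
  {BC}: card=1500; try (B,hash)→1120, (C,nl_idx)→2040, (C,merge)→2280, (B,merge)→2420, (B,nl_idx)→2900, (C,hash)→3320 …(+2); best=1120 via (B,hash)
  {BDE}: card=1200; try (E,hash)→2000, (E,nl_idx)→4220, (E,merge)→4500, (D,hash)→4760, (D,merge)→4930, (E,nl)→13220 …(+1); best=2000 via (E,hash)
  {BCE}: card=6000; try (E,hash)→3100, (C,hash)→3960, (C,merge)→4480, (C,nl_idx)→8440, (E,nl_idx)→16120, (E,merge)→19400 …(+2); best=3100 via (E,hash)
  {BCD}: card=7500; try (C,hash)→4720, (C,merge)→6020, (D,hash)→6620, (C,nl_idx)→11120, (D,merge)→21370, (C,nl)→61220 …(+1); best=4720 via (C,hash)
  {BCDE}: card=30000; try (C,hash)→6400, (E,hash)→12700, (D,hash)→13100, (C,merge)→18200, (C,nl_idx)→41600, (E,nl_idx)→79720 …(+5); best=6400 via (C,hash)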